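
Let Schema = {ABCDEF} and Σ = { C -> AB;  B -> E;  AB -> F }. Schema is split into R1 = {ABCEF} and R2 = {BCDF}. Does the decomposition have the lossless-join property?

Yes

Common attributes: R1 ∩ R2 = {BCF}.
Closure of {BCF}: C → AB applies, adding A; B → E applies, adding E. So (BCF)⁺ = {ABCEF}.
This closure contains every attribute of R1, so R1 ∩ R2 → R1. The join is lossless.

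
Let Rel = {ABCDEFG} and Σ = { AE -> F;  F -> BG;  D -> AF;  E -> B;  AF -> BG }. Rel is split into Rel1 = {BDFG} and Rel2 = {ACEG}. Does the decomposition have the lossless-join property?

Common attributes: Rel1 ∩ Rel2 = {G}.
No dependency enlarges {G}, so (G)⁺ = {G}.
The closure contains neither all of Rel1 = {BDFG} nor all of Rel2 = {ACEG}, so the common attributes are not a superkey of either fragment. The join is lossy.

No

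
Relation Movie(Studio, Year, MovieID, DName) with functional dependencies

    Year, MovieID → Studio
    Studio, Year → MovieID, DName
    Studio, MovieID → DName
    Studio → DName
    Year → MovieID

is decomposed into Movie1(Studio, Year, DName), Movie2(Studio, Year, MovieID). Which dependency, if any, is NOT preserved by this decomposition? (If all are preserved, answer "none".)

none

Year, MovieID → Studio lies within Movie2.
Studio, Year → MovieID, DName: restricted closure across fragments reaches MovieID, DName.
Studio, MovieID → DName: restricted closure across fragments reaches DName.
Studio → DName lies within Movie1.
Year → MovieID lies within Movie2.
Every dependency is enforceable on the fragments, so the decomposition is dependency-preserving.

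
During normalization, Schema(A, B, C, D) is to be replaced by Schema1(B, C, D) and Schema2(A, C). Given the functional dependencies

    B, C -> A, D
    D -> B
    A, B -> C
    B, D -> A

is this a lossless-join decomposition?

No

Common attributes: Schema1 ∩ Schema2 = {C}.
No dependency enlarges {C}, so (C)⁺ = {C}.
The closure contains neither all of Schema1 = {B, C, D} nor all of Schema2 = {A, C}, so the common attributes are not a superkey of either fragment. The join is lossy.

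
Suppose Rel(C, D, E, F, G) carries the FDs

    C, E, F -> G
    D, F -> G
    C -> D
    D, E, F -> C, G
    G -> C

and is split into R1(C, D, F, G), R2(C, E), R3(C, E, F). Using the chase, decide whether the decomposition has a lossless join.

Yes

Chase test. Columns are C, D, E, F, G; row i has aⱼ where attribute j ∈ Ri, else bᵢⱼ.
Initial tableau (one row per fragment):
  row 1: a1 a2 b13 a4 a5
  row 2: a1 b22 a3 b24 b25
  row 3: a1 b32 a3 a4 b35
Rows 1 and 2 agree on C; apply C→D and equate their D entries.
Rows 1 and 3 agree on C; apply C→D and equate their D entries.
Rows 1 and 3 agree on D, F; apply D, F→G and equate their G entries.
Row 3 is now all distinguished symbols — the join is lossless.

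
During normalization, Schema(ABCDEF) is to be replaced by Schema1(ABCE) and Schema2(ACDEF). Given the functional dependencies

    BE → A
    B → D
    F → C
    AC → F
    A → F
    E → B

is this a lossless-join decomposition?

Yes

Common attributes: Schema1 ∩ Schema2 = {ACE}.
Closure of {ACE}: AC → F applies, adding F; E → B applies, adding B; B → D applies, adding D. So (ACE)⁺ = {ABCDEF}.
This closure contains every attribute of Schema1, so Schema1 ∩ Schema2 → Schema1. The join is lossless.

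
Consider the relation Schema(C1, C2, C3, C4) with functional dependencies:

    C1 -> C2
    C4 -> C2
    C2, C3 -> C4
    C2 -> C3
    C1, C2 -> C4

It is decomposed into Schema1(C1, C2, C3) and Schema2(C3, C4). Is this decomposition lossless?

No

Common attributes: Schema1 ∩ Schema2 = {C3}.
No dependency enlarges {C3}, so (C3)⁺ = {C3}.
The closure contains neither all of Schema1 = {C1, C2, C3} nor all of Schema2 = {C3, C4}, so the common attributes are not a superkey of either fragment. The join is lossy.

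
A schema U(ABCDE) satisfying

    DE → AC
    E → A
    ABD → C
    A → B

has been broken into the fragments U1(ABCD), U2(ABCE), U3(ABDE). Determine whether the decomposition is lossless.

Chase test. Columns are ABCDE; row i has aⱼ where attribute j ∈ Ui, else bᵢⱼ.
Initial tableau (one row per fragment):
  row 1: a1 a2 a3 a4 b15
  row 2: a1 a2 a3 b24 a5
  row 3: a1 a2 b33 a4 a5
Rows 1 and 3 agree on ABD; apply ABD→C and equate their C entries.
Row 3 is now all distinguished symbols — the join is lossless.

Yes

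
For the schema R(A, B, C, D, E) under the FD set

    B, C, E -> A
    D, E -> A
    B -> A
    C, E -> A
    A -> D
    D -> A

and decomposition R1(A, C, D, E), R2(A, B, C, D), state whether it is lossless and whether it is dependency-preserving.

Lossless test: (A, C, D)⁺ = {A, C, D}, which is a superkey of neither fragment — lossy.
Dependency preservation: B, C, E → A is not contained in any single fragment, but the restricted closure of its left-hand side across the fragments still reaches the right-hand side; the remaining FDs each lie inside some fragment. All dependencies are preserved.

lossy but dependency-preserving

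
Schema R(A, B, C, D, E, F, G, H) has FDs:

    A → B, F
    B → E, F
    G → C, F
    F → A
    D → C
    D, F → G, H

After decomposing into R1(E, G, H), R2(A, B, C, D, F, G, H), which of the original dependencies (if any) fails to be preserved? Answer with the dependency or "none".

B → E, F

Check B → E, F: no single fragment contains all of {B, E, F}, and the restricted closure of {B} across the fragments never reaches {E, F}.
A → B, F is preserved.
G → C, F is preserved.
F → A is preserved.
D → C is preserved.
D, F → G, H is preserved.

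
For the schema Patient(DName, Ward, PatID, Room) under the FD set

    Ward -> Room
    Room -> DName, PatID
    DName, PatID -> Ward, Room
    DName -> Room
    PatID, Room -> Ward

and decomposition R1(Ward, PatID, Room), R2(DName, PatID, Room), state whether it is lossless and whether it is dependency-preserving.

lossless and dependency-preserving

Lossless test: (PatID, Room)⁺ = {DName, Ward, PatID, Room}, which contains all of one fragment — lossless.
Dependency preservation: DName, PatID → Ward, Room is not contained in any single fragment, but the restricted closure of its left-hand side across the fragments still reaches the right-hand side; the remaining FDs each lie inside some fragment. All dependencies are preserved.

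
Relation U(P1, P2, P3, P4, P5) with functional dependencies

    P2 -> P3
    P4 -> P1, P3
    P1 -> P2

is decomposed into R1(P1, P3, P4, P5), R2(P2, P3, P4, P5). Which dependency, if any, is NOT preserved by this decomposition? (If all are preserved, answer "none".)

Check P1 → P2: no single fragment contains all of {P1, P2}, and the restricted closure of {P1} across the fragments never reaches {P2}.
P2 → P3 is preserved.
P4 → P1, P3 is preserved.

P1 -> P2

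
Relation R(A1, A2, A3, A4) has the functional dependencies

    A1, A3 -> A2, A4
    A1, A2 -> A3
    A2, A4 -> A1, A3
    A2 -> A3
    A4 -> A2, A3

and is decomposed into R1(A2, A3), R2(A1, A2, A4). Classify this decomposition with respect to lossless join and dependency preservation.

Lossless test: (A2)⁺ = {A2, A3}, which contains all of one fragment — lossless.
Dependency preservation: the restricted closure of {A1, A3} across the fragments never reaches {A2, A4}, so A1, A3 → A2, A4 cannot be enforced without a join — not preserved.

lossless but not dependency-preserving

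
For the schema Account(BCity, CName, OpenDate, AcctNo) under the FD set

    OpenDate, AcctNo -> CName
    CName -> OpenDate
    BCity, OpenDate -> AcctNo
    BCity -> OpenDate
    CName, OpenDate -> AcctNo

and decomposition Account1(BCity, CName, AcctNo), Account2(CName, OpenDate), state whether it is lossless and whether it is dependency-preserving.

Lossless test: (CName)⁺ = {CName, OpenDate, AcctNo}, which contains all of one fragment — lossless.
Dependency preservation: the restricted closure of {OpenDate, AcctNo} across the fragments never reaches {CName}, so OpenDate, AcctNo → CName cannot be enforced without a join — not preserved.

lossless but not dependency-preserving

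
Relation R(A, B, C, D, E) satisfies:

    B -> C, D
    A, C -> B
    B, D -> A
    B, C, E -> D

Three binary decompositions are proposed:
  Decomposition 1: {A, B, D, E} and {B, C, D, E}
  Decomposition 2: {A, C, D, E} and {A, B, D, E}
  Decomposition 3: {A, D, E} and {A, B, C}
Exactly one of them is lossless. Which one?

Decomposition 1

Decomposition 1: common = {B, D, E}, closure = {A, B, C, D, E} → lossless.
Decomposition 2: common = {A, D, E}, closure = {A, D, E} → lossy.
Decomposition 3: common = {A}, closure = {A} → lossy.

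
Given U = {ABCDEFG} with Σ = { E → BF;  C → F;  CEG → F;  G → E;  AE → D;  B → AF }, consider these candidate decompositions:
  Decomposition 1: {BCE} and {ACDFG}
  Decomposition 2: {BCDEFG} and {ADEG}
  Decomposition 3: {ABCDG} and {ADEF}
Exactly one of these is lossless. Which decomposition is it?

Decomposition 2

Decomposition 1: common = {C}, closure = {CF} → lossy.
Decomposition 2: common = {DEG}, closure = {ABDEFG} → lossless.
Decomposition 3: common = {AD}, closure = {AD} → lossy.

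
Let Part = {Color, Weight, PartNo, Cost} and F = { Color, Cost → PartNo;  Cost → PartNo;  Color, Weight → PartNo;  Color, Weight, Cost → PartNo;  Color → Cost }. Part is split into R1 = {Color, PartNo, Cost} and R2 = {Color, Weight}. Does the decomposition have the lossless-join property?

Common attributes: R1 ∩ R2 = {Color}.
Closure of {Color}: Color → Cost applies, adding Cost; Color, Cost → PartNo applies, adding PartNo. So (Color)⁺ = {Color, PartNo, Cost}.
This closure contains every attribute of R1, so R1 ∩ R2 → R1. The join is lossless.

Yes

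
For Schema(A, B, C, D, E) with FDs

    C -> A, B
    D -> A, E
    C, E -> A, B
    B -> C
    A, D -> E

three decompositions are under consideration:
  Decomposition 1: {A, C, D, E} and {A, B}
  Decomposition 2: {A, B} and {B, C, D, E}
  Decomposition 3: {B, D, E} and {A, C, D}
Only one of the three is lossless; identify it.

Decomposition 1: common = {A}, closure = {A} → lossy.
Decomposition 2: common = {B}, closure = {A, B, C} → lossless.
Decomposition 3: common = {D}, closure = {A, D, E} → lossy.

Decomposition 2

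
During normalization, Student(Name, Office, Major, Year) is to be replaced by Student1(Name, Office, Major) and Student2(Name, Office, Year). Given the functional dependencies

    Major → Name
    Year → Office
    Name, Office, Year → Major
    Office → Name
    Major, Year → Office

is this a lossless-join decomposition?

No

Common attributes: Student1 ∩ Student2 = {Name, Office}.
No dependency enlarges {Name, Office}, so (Name, Office)⁺ = {Name, Office}.
The closure contains neither all of Student1 = {Name, Office, Major} nor all of Student2 = {Name, Office, Year}, so the common attributes are not a superkey of either fragment. The join is lossy.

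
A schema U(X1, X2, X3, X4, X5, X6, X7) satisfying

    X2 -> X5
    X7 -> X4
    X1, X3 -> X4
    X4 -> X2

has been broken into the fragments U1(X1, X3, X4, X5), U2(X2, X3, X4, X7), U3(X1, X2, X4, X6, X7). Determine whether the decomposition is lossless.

No

Chase test. Columns are X1, X2, X3, X4, X5, X6, X7; row i has aⱼ where attribute j ∈ Ui, else bᵢⱼ.
Initial tableau (one row per fragment):
  row 1: a1 b12 a3 a4 a5 b16 b17
  row 2: b21 a2 a3 a4 b25 b26 a7
  row 3: a1 a2 b33 a4 b35 a6 a7
Rows 2 and 3 agree on X2; apply X2→X5 and equate their X5 entries.
Rows 1 and 2 agree on X4; apply X4→X2 and equate their X2 entries.
Rows 1 and 2 agree on X2; apply X2→X5 and equate their X5 entries.
No row becomes fully distinguished — the join is lossy.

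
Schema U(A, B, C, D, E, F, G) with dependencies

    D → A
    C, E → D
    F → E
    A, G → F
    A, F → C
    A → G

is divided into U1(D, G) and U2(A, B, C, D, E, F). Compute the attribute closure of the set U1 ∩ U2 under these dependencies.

A, C, D, E, F, G

U1 ∩ U2 = {D}.
D → A applies, adding A
A → G applies, adding G
A, G → F applies, adding F
A, F → C applies, adding C
F → E applies, adding E
Closure: {A, C, D, E, F, G}.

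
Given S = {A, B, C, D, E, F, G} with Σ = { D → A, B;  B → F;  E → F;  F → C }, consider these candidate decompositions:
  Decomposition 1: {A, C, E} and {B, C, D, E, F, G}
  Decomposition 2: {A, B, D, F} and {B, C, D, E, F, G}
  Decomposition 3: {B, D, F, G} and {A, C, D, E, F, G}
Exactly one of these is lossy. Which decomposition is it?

Decomposition 1

Decomposition 1: common = {C, E}, closure = {C, E, F} → lossy.
Decomposition 2: common = {B, D, F}, closure = {A, B, C, D, F} → lossless.
Decomposition 3: common = {D, F, G}, closure = {A, B, C, D, F, G} → lossless.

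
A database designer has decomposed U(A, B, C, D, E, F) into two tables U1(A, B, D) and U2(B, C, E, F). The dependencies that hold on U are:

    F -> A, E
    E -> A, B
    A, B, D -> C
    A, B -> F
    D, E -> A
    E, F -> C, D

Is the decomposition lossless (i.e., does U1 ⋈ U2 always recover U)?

Common attributes: U1 ∩ U2 = {B}.
No dependency enlarges {B}, so (B)⁺ = {B}.
The closure contains neither all of U1 = {A, B, D} nor all of U2 = {B, C, E, F}, so the common attributes are not a superkey of either fragment. The join is lossy.

No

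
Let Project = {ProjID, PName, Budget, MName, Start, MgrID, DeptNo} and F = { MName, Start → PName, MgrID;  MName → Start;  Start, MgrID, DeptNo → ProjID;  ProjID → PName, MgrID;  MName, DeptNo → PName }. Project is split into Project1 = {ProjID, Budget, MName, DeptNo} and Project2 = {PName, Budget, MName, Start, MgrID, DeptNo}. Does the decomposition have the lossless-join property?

Common attributes: Project1 ∩ Project2 = {Budget, MName, DeptNo}.
Closure of {Budget, MName, DeptNo}: MName → Start applies, adding Start; MName, DeptNo → PName applies, adding PName; MName, Start → PName, MgrID applies, adding MgrID; Start, MgrID, DeptNo → ProjID applies, adding ProjID. So (Budget, MName, DeptNo)⁺ = {ProjID, PName, Budget, MName, Start, MgrID, DeptNo}.
This closure contains every attribute of Project1, so Project1 ∩ Project2 → Project1. The join is lossless.

Yes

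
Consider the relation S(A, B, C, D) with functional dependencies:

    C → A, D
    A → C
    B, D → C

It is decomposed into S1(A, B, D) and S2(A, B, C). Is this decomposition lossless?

Yes

Common attributes: S1 ∩ S2 = {A, B}.
Closure of {A, B}: A → C applies, adding C; C → A, D applies, adding D. So (A, B)⁺ = {A, B, C, D}.
This closure contains every attribute of S1, so S1 ∩ S2 → S1. The join is lossless.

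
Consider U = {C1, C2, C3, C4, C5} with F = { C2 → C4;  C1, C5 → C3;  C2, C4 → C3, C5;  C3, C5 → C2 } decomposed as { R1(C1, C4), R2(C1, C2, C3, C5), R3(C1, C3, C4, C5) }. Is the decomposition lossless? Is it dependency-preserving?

lossless and dependency-preserving

Lossless test (chase): Rows 2 and 3 agree on C3, C5; apply C3, C5→C2 and equate their C2 entries. Rows 2 and 3 agree on C2; apply C2→C4 and equate their C4 entries. Row 2 is now all distinguished symbols — the join is lossless.
Dependency preservation: C2 → C4; C2, C4 → C3, C5 are not contained in any single fragment, but the restricted closure of each left-hand side across the fragments still reaches the right-hand side; the remaining FDs each lie inside some fragment. All dependencies are preserved.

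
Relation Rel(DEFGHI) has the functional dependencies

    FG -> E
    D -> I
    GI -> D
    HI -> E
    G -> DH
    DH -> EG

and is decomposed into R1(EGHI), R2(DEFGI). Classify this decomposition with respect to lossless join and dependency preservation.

Lossless test: (EGI)⁺ = {DEGHI}, which contains all of one fragment — lossless.
Dependency preservation: the restricted closure of {DH} across the fragments never reaches {EG}, so DH → EG cannot be enforced without a join — not preserved.

lossless but not dependency-preserving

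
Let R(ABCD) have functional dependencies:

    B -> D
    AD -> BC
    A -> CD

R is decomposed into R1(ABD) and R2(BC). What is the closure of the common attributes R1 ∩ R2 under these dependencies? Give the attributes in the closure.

BD

R1 ∩ R2 = {B}.
B → D applies, adding D
Closure: {BD}.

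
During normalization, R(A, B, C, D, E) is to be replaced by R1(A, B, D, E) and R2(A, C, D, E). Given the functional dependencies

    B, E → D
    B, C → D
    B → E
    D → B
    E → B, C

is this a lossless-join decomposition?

Common attributes: R1 ∩ R2 = {A, D, E}.
Closure of {A, D, E}: D → B applies, adding B; E → B, C applies, adding C. So (A, D, E)⁺ = {A, B, C, D, E}.
This closure contains every attribute of R1, so R1 ∩ R2 → R1. The join is lossless.

Yes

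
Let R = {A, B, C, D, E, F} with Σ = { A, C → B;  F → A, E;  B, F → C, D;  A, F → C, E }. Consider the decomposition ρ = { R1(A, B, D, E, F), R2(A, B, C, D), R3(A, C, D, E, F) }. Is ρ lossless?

Chase test. Columns are A, B, C, D, E, F; row i has aⱼ where attribute j ∈ Ri, else bᵢⱼ.
Initial tableau (one row per fragment):
  row 1: a1 a2 b13 a4 a5 a6
  row 2: a1 a2 a3 a4 b25 b26
  row 3: a1 b32 a3 a4 a5 a6
Rows 2 and 3 agree on A, C; apply A, C→B and equate their B entries.
Rows 1 and 3 agree on B, F; apply B, F→C, D and equate their C, D entries.
Row 1 is now all distinguished symbols — the join is lossless.

Yes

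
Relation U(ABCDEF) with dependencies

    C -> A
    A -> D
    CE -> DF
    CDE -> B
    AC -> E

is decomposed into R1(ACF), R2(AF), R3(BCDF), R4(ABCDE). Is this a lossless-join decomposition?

Yes

Chase test. Columns are ABCDEF; row i has aⱼ where attribute j ∈ Ri, else bᵢⱼ.
Initial tableau (one row per fragment):
  row 1: a1 b12 a3 b14 b15 a6
  row 2: a1 b22 b23 b24 b25 a6
  row 3: b31 a2 a3 a4 b35 a6
  row 4: a1 a2 a3 a4 a5 b46
Rows 1 and 3 agree on C; apply C→A and equate their A entries.
Rows 1 and 2 agree on A; apply A→D and equate their D entries.
Rows 1 and 3 agree on A; apply A→D and equate their D entries.
Rows 1 and 3 agree on AC; apply AC→E and equate their E entries.
Rows 1 and 4 agree on AC; apply AC→E and equate their E entries.
Rows 1 and 4 agree on CE; apply CE→DF and equate their DF entries.
Rows 1 and 3 agree on CDE; apply CDE→B and equate their B entries.
Row 1 is now all distinguished symbols — the join is lossless.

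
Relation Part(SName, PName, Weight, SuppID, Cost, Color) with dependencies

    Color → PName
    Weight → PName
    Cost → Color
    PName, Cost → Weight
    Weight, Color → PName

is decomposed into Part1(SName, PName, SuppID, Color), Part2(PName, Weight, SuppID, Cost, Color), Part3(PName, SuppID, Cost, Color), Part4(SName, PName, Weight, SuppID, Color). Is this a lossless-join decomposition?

No

Chase test. Columns are SName, PName, Weight, SuppID, Cost, Color; row i has aⱼ where attribute j ∈ Parti, else bᵢⱼ.
Initial tableau (one row per fragment):
  row 1: a1 a2 b13 a4 b15 a6
  row 2: b21 a2 a3 a4 a5 a6
  row 3: b31 a2 b33 a4 a5 a6
  row 4: a1 a2 a3 a4 b45 a6
Rows 2 and 3 agree on PName, Cost; apply PName, Cost→Weight and equate their Weight entries.
No row becomes fully distinguished — the join is lossy.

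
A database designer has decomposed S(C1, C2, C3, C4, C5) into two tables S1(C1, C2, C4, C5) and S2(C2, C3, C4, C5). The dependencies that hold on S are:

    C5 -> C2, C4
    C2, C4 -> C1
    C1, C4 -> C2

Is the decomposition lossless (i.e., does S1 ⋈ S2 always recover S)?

Yes

Common attributes: S1 ∩ S2 = {C2, C4, C5}.
Closure of {C2, C4, C5}: C2, C4 → C1 applies, adding C1. So (C2, C4, C5)⁺ = {C1, C2, C4, C5}.
This closure contains every attribute of S1, so S1 ∩ S2 → S1. The join is lossless.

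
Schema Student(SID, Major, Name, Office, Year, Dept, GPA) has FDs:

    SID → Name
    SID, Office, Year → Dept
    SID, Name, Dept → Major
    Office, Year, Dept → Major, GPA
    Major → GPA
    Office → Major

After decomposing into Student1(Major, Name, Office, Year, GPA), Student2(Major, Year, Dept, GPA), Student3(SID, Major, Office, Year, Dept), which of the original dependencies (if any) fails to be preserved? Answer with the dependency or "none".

Check SID → Name: no single fragment contains all of {SID, Name}, and the restricted closure of {SID} across the fragments never reaches {Name}.
SID, Office, Year → Dept is preserved.
SID, Name, Dept → Major is preserved.
Office, Year, Dept → Major, GPA is preserved.
Major → GPA is preserved.
Office → Major is preserved.

SID → Name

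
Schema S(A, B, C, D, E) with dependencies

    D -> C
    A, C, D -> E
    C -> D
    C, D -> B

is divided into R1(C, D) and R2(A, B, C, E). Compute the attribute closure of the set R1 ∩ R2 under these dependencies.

R1 ∩ R2 = {C}.
C → D applies, adding D
C, D → B applies, adding B
Closure: {B, C, D}.

B, C, D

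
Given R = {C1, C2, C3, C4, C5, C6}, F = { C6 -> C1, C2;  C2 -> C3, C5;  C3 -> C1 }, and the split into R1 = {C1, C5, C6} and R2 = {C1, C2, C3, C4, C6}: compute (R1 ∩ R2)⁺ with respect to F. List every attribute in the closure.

R1 ∩ R2 = {C1, C6}.
C6 → C1, C2 applies, adding C2
C2 → C3, C5 applies, adding C3, C5
Closure: {C1, C2, C3, C5, C6}.

C1, C2, C3, C5, C6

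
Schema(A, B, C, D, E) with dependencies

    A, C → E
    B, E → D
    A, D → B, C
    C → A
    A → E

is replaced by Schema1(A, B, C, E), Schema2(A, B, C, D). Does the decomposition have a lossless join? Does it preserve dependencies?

lossless but not dependency-preserving

Lossless test: (A, B, C)⁺ = {A, B, C, D, E}, which contains all of one fragment — lossless.
Dependency preservation: the restricted closure of {B, E} across the fragments never reaches {D}, so B, E → D cannot be enforced without a join — not preserved.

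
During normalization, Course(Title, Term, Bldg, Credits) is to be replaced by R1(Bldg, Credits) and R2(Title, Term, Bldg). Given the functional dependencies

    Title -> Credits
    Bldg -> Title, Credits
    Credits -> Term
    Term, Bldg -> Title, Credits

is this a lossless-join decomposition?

Yes

Common attributes: R1 ∩ R2 = {Bldg}.
Closure of {Bldg}: Bldg → Title, Credits applies, adding Title, Credits; Credits → Term applies, adding Term. So (Bldg)⁺ = {Title, Term, Bldg, Credits}.
This closure contains every attribute of R1, so R1 ∩ R2 → R1. The join is lossless.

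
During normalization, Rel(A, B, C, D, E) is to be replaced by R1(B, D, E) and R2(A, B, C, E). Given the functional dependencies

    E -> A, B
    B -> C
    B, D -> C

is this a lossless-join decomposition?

Common attributes: R1 ∩ R2 = {B, E}.
Closure of {B, E}: E → A, B applies, adding A; B → C applies, adding C. So (B, E)⁺ = {A, B, C, E}.
This closure contains every attribute of R2, so R1 ∩ R2 → R2. The join is lossless.

Yes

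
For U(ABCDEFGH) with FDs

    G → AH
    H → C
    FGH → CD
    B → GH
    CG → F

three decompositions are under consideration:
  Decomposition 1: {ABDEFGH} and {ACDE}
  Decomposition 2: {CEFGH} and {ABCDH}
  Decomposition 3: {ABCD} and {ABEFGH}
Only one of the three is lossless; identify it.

Decomposition 1: common = {ADE}, closure = {ADE} → lossy.
Decomposition 2: common = {CH}, closure = {CH} → lossy.
Decomposition 3: common = {AB}, closure = {ABCDFGH} → lossless.

Decomposition 3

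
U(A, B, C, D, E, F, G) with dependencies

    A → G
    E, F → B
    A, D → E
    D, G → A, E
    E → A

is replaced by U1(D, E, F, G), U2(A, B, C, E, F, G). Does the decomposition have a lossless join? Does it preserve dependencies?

Lossless test: (E, F, G)⁺ = {A, B, E, F, G}, which is a superkey of neither fragment — lossy.
Dependency preservation: A, D → E; D, G → A, E are not contained in any single fragment, but the restricted closure of each left-hand side across the fragments still reaches the right-hand side; the remaining FDs each lie inside some fragment. All dependencies are preserved.

lossy but dependency-preserving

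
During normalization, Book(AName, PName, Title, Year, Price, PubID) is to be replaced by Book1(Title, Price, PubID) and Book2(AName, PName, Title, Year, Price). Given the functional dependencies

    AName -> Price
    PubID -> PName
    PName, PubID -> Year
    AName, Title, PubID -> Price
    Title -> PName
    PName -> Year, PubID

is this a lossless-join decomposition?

Common attributes: Book1 ∩ Book2 = {Title, Price}.
Closure of {Title, Price}: Title → PName applies, adding PName; PName → Year, PubID applies, adding Year, PubID. So (Title, Price)⁺ = {PName, Title, Year, Price, PubID}.
This closure contains every attribute of Book1, so Book1 ∩ Book2 → Book1. The join is lossless.

Yes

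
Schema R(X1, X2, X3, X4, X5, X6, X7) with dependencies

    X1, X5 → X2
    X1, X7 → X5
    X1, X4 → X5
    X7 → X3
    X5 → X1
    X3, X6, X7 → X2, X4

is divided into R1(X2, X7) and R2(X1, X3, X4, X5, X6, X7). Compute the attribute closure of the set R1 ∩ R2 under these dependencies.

R1 ∩ R2 = {X7}.
X7 → X3 applies, adding X3
Closure: {X3, X7}.

X3, X7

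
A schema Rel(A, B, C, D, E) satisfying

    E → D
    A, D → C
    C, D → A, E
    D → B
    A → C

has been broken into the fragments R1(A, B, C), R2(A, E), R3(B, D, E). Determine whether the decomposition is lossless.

Yes

Chase test. Columns are A, B, C, D, E; row i has aⱼ where attribute j ∈ Ri, else bᵢⱼ.
Initial tableau (one row per fragment):
  row 1: a1 a2 a3 b14 b15
  row 2: a1 b22 b23 b24 a5
  row 3: b31 a2 b33 a4 a5
Rows 2 and 3 agree on E; apply E→D and equate their D entries.
Rows 2 and 3 agree on D; apply D→B and equate their B entries.
Rows 1 and 2 agree on A; apply A→C and equate their C entries.
Row 2 is now all distinguished symbols — the join is lossless.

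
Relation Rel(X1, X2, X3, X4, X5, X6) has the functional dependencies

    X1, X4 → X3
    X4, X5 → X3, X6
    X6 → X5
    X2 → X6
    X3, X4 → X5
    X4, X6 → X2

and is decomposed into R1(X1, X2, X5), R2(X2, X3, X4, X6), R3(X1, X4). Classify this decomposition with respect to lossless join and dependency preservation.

Lossless test (chase): Rows 1 and 2 agree on X2; apply X2→X6 and equate their X6 entries. Rows 1 and 2 agree on X6; apply X6→X5 and equate their X5 entries. No row becomes fully distinguished — the join is lossy.
Dependency preservation: the restricted closure of {X1, X4} across the fragments never reaches {X3}, so X1, X4 → X3 cannot be enforced without a join — not preserved.

lossy and not dependency-preserving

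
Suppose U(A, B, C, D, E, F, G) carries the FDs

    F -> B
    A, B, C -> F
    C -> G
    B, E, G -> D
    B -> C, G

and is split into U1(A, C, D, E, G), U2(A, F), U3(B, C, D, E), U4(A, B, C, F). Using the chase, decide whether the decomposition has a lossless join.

Chase test. Columns are A, B, C, D, E, F, G; row i has aⱼ where attribute j ∈ Ui, else bᵢⱼ.
Initial tableau (one row per fragment):
  row 1: a1 b12 a3 a4 a5 b16 a7
  row 2: a1 b22 b23 b24 b25 a6 b27
  row 3: b31 a2 a3 a4 a5 b36 b37
  row 4: a1 a2 a3 b44 b45 a6 b47
Rows 2 and 4 agree on F; apply F→B and equate their B entries.
Rows 1 and 3 agree on C; apply C→G and equate their G entries.
Rows 1 and 4 agree on C; apply C→G and equate their G entries.
Rows 2 and 3 agree on B; apply B→C, G and equate their C, G entries.
No row becomes fully distinguished — the join is lossy.

No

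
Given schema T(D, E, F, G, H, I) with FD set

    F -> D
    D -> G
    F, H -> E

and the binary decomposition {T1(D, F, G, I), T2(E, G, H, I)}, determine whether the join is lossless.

Common attributes: T1 ∩ T2 = {G, I}.
No dependency enlarges {G, I}, so (G, I)⁺ = {G, I}.
The closure contains neither all of T1 = {D, F, G, I} nor all of T2 = {E, G, H, I}, so the common attributes are not a superkey of either fragment. The join is lossy.

No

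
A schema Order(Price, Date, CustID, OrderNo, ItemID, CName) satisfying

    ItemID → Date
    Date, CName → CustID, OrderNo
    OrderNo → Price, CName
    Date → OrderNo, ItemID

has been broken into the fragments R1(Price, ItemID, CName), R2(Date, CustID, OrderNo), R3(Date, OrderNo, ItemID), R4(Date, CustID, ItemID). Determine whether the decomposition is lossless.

Chase test. Columns are Price, Date, CustID, OrderNo, ItemID, CName; row i has aⱼ where attribute j ∈ Ri, else bᵢⱼ.
Initial tableau (one row per fragment):
  row 1: a1 b12 b13 b14 a5 a6
  row 2: b21 a2 a3 a4 b25 b26
  row 3: b31 a2 b33 a4 a5 b36
  row 4: b41 a2 a3 b44 a5 b46
Rows 1 and 3 agree on ItemID; apply ItemID→Date and equate their Date entries.
Rows 2 and 3 agree on OrderNo; apply OrderNo→Price, CName and equate their Price, CName entries.
Rows 1 and 2 agree on Date; apply Date→OrderNo, ItemID and equate their OrderNo, ItemID entries.
Rows 1 and 4 agree on Date; apply Date→OrderNo, ItemID and equate their OrderNo, ItemID entries.
Rows 2 and 3 agree on Date, CName; apply Date, CName→CustID, OrderNo and equate their CustID, OrderNo entries.
Rows 1 and 2 agree on OrderNo; apply OrderNo→Price, CName and equate their Price, CName entries.
Rows 1 and 4 agree on OrderNo; apply OrderNo→Price, CName and equate their Price, CName entries.
Rows 1 and 2 agree on Date, CName; apply Date, CName→CustID, OrderNo and equate their CustID, OrderNo entries.
Row 1 is now all distinguished symbols — the join is lossless.

Yes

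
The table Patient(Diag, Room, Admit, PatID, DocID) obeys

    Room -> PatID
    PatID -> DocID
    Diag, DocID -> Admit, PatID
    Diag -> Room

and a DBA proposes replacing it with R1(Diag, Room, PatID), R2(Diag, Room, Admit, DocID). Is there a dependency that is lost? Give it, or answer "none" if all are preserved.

Check PatID → DocID: no single fragment contains all of {PatID, DocID}, and the restricted closure of {PatID} across the fragments never reaches {DocID}.
Room → PatID is preserved.
Diag, DocID → Admit, PatID is preserved.
Diag → Room is preserved.

PatID -> DocID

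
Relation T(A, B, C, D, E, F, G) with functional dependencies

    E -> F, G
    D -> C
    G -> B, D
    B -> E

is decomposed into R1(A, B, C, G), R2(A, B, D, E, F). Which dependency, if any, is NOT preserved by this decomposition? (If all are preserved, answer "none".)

D -> C

Check D → C: no single fragment contains all of {C, D}, and the restricted closure of {D} across the fragments never reaches {C}.
E → F, G is preserved.
G → B, D is preserved.
B → E is preserved.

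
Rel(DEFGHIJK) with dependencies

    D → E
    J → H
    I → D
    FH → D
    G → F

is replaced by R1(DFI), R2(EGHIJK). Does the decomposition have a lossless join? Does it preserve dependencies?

lossy and not dependency-preserving

Lossless test: (I)⁺ = {DEI}, which is a superkey of neither fragment — lossy.
Dependency preservation: the restricted closure of {D} across the fragments never reaches {E}, so D → E cannot be enforced without a join — not preserved.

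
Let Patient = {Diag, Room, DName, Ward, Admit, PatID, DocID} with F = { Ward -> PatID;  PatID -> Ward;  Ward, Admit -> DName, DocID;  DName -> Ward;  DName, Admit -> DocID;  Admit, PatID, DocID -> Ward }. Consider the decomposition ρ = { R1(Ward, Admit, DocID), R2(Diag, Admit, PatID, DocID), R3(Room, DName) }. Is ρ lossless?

No

Chase test. Columns are Diag, Room, DName, Ward, Admit, PatID, DocID; row i has aⱼ where attribute j ∈ Ri, else bᵢⱼ.
Initial tableau (one row per fragment):
  row 1: b11 b12 b13 a4 a5 b16 a7
  row 2: a1 b22 b23 b24 a5 a6 a7
  row 3: b31 a2 a3 b34 b35 b36 b37
No row becomes fully distinguished — the join is lossy.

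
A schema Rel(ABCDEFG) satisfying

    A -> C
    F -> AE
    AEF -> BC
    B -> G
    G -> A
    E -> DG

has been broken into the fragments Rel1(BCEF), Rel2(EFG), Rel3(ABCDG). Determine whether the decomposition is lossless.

No

Chase test. Columns are ABCDEFG; row i has aⱼ where attribute j ∈ Reli, else bᵢⱼ.
Initial tableau (one row per fragment):
  row 1: b11 a2 a3 b14 a5 a6 b17
  row 2: b21 b22 b23 b24 a5 a6 a7
  row 3: a1 a2 a3 a4 b35 b36 a7
Rows 1 and 2 agree on F; apply F→AE and equate their AE entries.
Rows 1 and 2 agree on AEF; apply AEF→BC and equate their BC entries.
Rows 1 and 2 agree on B; apply B→G and equate their G entries.
Rows 1 and 3 agree on G; apply G→A and equate their A entries.
Rows 1 and 2 agree on E; apply E→DG and equate their DG entries.
No row becomes fully distinguished — the join is lossy.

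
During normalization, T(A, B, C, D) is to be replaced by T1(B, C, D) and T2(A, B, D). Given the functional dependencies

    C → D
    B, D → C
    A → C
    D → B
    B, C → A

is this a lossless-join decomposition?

Yes

Common attributes: T1 ∩ T2 = {B, D}.
Closure of {B, D}: B, D → C applies, adding C; B, C → A applies, adding A. So (B, D)⁺ = {A, B, C, D}.
This closure contains every attribute of T1, so T1 ∩ T2 → T1. The join is lossless.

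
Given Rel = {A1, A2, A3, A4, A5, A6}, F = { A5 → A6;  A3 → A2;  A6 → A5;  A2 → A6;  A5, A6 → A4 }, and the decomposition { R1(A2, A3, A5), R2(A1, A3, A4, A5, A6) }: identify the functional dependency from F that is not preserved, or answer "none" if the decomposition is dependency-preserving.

none

A5 → A6 lies within R2.
A3 → A2 lies within R1.
A6 → A5 lies within R2.
A2 → A6: restricted closure across fragments reaches A6.
A5, A6 → A4 lies within R2.
Every dependency is enforceable on the fragments, so the decomposition is dependency-preserving.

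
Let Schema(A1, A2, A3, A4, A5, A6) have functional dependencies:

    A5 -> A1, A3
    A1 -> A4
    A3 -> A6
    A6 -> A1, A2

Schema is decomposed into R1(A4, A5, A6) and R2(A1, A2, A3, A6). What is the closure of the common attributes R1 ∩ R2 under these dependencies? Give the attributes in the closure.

R1 ∩ R2 = {A6}.
A6 → A1, A2 applies, adding A1, A2
A1 → A4 applies, adding A4
Closure: {A1, A2, A4, A6}.

A1, A2, A4, A6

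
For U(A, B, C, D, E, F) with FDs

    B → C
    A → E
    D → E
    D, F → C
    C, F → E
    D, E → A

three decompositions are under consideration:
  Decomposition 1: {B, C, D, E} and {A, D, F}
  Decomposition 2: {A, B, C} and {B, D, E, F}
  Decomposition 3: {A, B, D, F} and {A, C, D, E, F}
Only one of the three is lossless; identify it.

Decomposition 1: common = {D}, closure = {A, D, E} → lossy.
Decomposition 2: common = {B}, closure = {B, C} → lossy.
Decomposition 3: common = {A, D, F}, closure = {A, C, D, E, F} → lossless.

Decomposition 3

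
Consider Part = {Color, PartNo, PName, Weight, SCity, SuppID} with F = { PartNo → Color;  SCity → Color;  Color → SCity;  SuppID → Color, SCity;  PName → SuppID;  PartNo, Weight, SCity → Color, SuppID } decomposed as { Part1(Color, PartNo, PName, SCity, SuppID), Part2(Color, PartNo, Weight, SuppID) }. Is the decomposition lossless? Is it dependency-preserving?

Lossless test: (Color, PartNo, SuppID)⁺ = {Color, PartNo, SCity, SuppID}, which is a superkey of neither fragment — lossy.
Dependency preservation: PartNo, Weight, SCity → Color, SuppID is not contained in any single fragment, but the restricted closure of its left-hand side across the fragments still reaches the right-hand side; the remaining FDs each lie inside some fragment. All dependencies are preserved.

lossy but dependency-preserving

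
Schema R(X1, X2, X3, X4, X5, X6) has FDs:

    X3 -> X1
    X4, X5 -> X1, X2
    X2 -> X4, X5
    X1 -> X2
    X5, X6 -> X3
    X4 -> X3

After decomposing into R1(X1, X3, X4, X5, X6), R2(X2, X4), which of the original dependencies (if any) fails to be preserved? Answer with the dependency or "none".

none

X3 → X1 lies within R1.
X4, X5 → X1, X2: restricted closure across fragments reaches X1, X2.
X2 → X4, X5: restricted closure across fragments reaches X4, X5.
X1 → X2: restricted closure across fragments reaches X2.
X5, X6 → X3 lies within R1.
X4 → X3 lies within R1.
Every dependency is enforceable on the fragments, so the decomposition is dependency-preserving.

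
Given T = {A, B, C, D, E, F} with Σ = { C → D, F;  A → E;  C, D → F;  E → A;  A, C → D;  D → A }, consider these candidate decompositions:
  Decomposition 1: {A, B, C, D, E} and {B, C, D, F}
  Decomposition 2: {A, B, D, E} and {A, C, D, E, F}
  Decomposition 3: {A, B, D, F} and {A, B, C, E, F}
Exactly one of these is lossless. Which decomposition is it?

Decomposition 1: common = {B, C, D}, closure = {A, B, C, D, E, F} → lossless.
Decomposition 2: common = {A, D, E}, closure = {A, D, E} → lossy.
Decomposition 3: common = {A, B, F}, closure = {A, B, E, F} → lossy.

Decomposition 1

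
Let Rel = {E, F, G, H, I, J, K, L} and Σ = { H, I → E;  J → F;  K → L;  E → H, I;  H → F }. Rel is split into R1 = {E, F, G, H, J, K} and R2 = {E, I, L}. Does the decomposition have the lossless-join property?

Common attributes: R1 ∩ R2 = {E}.
Closure of {E}: E → H, I applies, adding H, I; H → F applies, adding F. So (E)⁺ = {E, F, H, I}.
The closure contains neither all of R1 = {E, F, G, H, J, K} nor all of R2 = {E, I, L}, so the common attributes are not a superkey of either fragment. The join is lossy.

No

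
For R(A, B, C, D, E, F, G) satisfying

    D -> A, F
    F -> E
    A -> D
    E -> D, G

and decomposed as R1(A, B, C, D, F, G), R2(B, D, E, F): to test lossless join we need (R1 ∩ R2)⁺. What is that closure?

A, B, D, E, F, G

R1 ∩ R2 = {B, D, F}.
D → A, F applies, adding A
F → E applies, adding E
E → D, G applies, adding G
Closure: {A, B, D, E, F, G}.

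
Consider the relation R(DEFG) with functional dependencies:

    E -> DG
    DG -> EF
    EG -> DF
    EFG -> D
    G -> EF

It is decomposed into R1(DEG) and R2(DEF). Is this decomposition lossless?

Common attributes: R1 ∩ R2 = {DE}.
Closure of {DE}: E → DG applies, adding G; DG → EF applies, adding F. So (DE)⁺ = {DEFG}.
This closure contains every attribute of R1, so R1 ∩ R2 → R1. The join is lossless.

Yes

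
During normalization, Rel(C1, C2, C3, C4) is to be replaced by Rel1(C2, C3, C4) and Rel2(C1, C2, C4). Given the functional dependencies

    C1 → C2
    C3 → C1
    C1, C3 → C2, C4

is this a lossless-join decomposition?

Common attributes: Rel1 ∩ Rel2 = {C2, C4}.
No dependency enlarges {C2, C4}, so (C2, C4)⁺ = {C2, C4}.
The closure contains neither all of Rel1 = {C2, C3, C4} nor all of Rel2 = {C1, C2, C4}, so the common attributes are not a superkey of either fragment. The join is lossy.

No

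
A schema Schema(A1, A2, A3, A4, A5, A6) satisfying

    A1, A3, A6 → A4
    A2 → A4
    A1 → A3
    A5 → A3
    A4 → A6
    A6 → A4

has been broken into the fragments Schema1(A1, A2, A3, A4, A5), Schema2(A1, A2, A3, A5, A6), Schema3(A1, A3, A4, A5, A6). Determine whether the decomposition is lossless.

Chase test. Columns are A1, A2, A3, A4, A5, A6; row i has aⱼ where attribute j ∈ Schemai, else bᵢⱼ.
Initial tableau (one row per fragment):
  row 1: a1 a2 a3 a4 a5 b16
  row 2: a1 a2 a3 b24 a5 a6
  row 3: a1 b32 a3 a4 a5 a6
Rows 2 and 3 agree on A1, A3, A6; apply A1, A3, A6→A4 and equate their A4 entries.
Rows 1 and 2 agree on A4; apply A4→A6 and equate their A6 entries.
Row 1 is now all distinguished symbols — the join is lossless.

Yes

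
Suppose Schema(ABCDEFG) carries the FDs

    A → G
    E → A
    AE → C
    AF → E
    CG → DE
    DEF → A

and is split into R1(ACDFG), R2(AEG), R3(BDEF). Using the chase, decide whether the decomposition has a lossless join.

Chase test. Columns are ABCDEFG; row i has aⱼ where attribute j ∈ Ri, else bᵢⱼ.
Initial tableau (one row per fragment):
  row 1: a1 b12 a3 a4 b15 a6 a7
  row 2: a1 b22 b23 b24 a5 b26 a7
  row 3: b31 a2 b33 a4 a5 a6 b37
Rows 2 and 3 agree on E; apply E→A and equate their A entries.
Rows 2 and 3 agree on AE; apply AE→C and equate their C entries.
Rows 1 and 3 agree on AF; apply AF→E and equate their E entries.
Rows 1 and 3 agree on A; apply A→G and equate their G entries.
Rows 1 and 2 agree on AE; apply AE→C and equate their C entries.
Rows 1 and 2 agree on CG; apply CG→DE and equate their DE entries.
Row 3 is now all distinguished symbols — the join is lossless.

Yes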